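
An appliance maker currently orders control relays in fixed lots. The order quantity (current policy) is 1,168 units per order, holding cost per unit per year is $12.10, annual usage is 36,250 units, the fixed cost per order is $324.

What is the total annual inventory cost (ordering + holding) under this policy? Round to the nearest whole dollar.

Orders/yr = 36,250/1,168 = 31.036; ordering cost = 31.036 × $324 = $10,055.65
Average inventory = 1,168/2 = 584; holding cost = 584 × $12.1 = $7,066.40
Total = $10,055.65 + $7,066.40 = $17,122.05

$17,122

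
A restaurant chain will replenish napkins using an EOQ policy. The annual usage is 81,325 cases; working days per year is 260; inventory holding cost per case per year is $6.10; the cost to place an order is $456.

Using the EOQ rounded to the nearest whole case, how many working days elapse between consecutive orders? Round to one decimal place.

11.1 days

Q* = √(2·D·S / H) = √(2·81,325·456 / 6.1) = √12,158,754.1 ≈ 3,486.94 → Q = 3,487 cases
T = Q/D × 260 days = 3,487/81,325 × 260 = 11.148 days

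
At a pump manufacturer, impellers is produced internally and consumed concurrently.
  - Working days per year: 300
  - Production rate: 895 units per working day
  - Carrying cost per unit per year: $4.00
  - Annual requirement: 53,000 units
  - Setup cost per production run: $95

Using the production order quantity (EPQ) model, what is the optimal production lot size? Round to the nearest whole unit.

d = 53,000/300 = 176.6667 units/day;  effective holding cost H(1 − d/p) = 4·(1 − 176.6667/895) = 3.21043
Q* = √(2DS / H_eff) = √(2·53,000·95 / 3.21043) ≈ 1,771.06

1,771 units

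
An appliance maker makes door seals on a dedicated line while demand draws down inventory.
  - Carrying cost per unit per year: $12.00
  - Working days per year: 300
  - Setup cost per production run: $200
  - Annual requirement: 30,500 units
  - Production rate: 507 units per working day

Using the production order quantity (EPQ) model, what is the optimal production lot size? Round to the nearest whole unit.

Daily demand d = 30,500/300 = 101.667; p = 507; 1 − d/p = 0.79947
EPQ = √(2DS / (H(1 − d/p)))
    = √(2 × 30,500 × 200 / (12 × 0.79947)) ≈ 1,127.68

1,128 units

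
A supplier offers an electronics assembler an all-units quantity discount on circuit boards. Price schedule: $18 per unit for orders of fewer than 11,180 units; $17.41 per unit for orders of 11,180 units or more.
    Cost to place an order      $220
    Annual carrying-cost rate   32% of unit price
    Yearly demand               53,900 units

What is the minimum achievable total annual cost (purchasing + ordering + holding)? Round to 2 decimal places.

$970,602.65

H₁ = 32%×$18 = $5.7600;  H₂ = 32%×$17.41 = $5.5712
EOQ₁ = √(2×53,900×220/5.7600) = 2,029.13  (< 11,180, feasible at tier 1)
EOQ₂ = √(2×53,900×220/5.5712) = 2,063.22  (< 11,180 → use Q = 11,180 at tier-2 price)
TC(tier 1 (EOQ₁), Q≈2,029.1) = $981,887.78
TC(tier 2, Q≈11,180.0) = $970,602.65
Minimum at tier 2: $970,602.65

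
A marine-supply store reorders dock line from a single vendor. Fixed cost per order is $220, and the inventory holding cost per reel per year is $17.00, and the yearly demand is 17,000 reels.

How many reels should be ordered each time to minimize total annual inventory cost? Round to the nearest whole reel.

EOQ = √(2DS/H) = √(2 × 17,000 × 220 / 17)
    = √(440,000.00) ≈ 663.32

663 reels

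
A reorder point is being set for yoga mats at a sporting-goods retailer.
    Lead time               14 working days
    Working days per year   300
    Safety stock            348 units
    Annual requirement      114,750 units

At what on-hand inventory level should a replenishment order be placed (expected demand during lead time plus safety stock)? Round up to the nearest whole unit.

Daily demand d = 114,750 / 300 = 382.500 units/day
Demand during lead time = 382.500 × 14 = 5,355.00
Reorder point = 5,355.00 + 348 = 5,703.00 → round up

5,703 units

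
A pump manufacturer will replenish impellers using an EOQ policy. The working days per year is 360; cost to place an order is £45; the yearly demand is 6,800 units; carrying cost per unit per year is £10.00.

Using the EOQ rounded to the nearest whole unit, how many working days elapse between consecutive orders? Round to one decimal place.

13.1 days

Q* = √(2·D·S / H) = √(2·6,800·45 / 10) = √61,200.0 ≈ 247.39 → Q = 247 units
Cycle time = (working days × Q)/D = (360 × 247) / 6,800 = 13.076 days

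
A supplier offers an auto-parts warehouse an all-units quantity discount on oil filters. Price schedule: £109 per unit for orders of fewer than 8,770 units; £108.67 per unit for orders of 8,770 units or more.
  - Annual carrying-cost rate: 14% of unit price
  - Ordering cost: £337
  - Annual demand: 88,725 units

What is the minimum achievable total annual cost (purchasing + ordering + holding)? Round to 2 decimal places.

£9,701,233.57

H₁ = 14%×£109 = £15.2600;  H₂ = 14%×£108.67 = £15.2138
EOQ₁ = √(2×88,725×337/15.2600) = 1,979.59  (< 8,770, feasible at tier 1)
EOQ₂ = √(2×88,725×337/15.2138) = 1,982.60  (< 8,770 → use Q = 8,770 at tier-2 price)
TC(tier 1 (EOQ₁), Q≈1,979.6) = £9,701,233.57
TC(tier 2, Q≈8,770.0) = £9,711,867.65
Minimum at tier 1 (EOQ₁): £9,701,233.57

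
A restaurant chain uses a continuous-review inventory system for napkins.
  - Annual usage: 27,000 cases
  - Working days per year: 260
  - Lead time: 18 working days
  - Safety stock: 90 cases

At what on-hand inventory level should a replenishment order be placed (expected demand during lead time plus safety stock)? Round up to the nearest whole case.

1,960 cases

Daily demand d = 27,000 / 260 = 103.846 cases/day
Demand during lead time = 103.846 × 18 = 1,869.23
Reorder point = 1,869.23 + 90 = 1,959.23 → round up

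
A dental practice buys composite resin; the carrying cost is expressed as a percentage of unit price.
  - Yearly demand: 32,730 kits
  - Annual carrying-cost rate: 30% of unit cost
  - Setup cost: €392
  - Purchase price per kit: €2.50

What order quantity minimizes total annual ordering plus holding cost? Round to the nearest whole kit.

5,849 kits

H = i·C = 0.3 × €2.5 = €0.7500 per kit-year
Q* = √(2·D·S / H) = √(2·32,730·392 / 0.75) = √34,213,760.0 ≈ 5,849.25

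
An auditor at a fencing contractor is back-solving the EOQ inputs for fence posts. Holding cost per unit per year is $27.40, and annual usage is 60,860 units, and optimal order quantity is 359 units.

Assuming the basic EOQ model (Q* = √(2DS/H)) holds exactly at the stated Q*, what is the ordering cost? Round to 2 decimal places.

$29.01

EOQ relation: Q² = 2DS/H, so rearrange for the unknown.
S = Q²H / (2D) = 359² × 27.4 / (2 × 60,860) = 29.0120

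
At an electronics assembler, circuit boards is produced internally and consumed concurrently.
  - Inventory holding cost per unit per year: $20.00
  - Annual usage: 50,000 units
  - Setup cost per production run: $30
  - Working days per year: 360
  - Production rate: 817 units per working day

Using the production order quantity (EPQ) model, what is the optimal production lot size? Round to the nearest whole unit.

d = 50,000/360 = 138.8889 units/day;  effective holding cost H(1 − d/p) = 20·(1 − 138.8889/817) = 16.60003
Q* = √(2DS / H_eff) = √(2·50,000·30 / 16.60003) ≈ 425.11

425 units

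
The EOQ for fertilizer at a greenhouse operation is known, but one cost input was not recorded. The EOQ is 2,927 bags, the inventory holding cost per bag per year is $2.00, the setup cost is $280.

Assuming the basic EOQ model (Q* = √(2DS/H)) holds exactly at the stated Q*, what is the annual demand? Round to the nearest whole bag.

From Q* = √(2DS/H) ⇒ Q*² = 2DS/H.
D = Q²H / (2S) = 2,927² × 2 / (2 × 280) = 30,597.60

30,598 bags per year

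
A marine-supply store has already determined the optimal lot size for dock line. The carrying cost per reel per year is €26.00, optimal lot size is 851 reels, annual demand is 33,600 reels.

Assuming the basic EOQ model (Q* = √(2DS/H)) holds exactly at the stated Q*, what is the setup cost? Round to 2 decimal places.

From Q* = √(2DS/H) ⇒ Q*² = 2DS/H.
S = Q²H / (2D) = 851² × 26 / (2 × 33,600) = 280.1968

€280.20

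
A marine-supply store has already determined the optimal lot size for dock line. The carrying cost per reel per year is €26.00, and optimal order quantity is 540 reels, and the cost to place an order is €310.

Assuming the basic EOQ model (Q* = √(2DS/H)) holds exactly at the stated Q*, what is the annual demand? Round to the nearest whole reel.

Since Q* = (2DS/H)^½, squaring gives Q*²·H = 2DS.
D = Q²H / (2S) = 540² × 26 / (2 × 310) = 12,228.39

12,228 reels per year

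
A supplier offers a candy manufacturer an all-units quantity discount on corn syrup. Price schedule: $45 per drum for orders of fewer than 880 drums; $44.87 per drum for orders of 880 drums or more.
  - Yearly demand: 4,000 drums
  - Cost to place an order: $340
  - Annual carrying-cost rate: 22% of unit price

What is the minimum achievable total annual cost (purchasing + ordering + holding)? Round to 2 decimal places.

H₁ = 22%×$45 = $9.9000;  H₂ = 22%×$44.87 = $9.8714
EOQ₁ = √(2×4,000×340/9.9000) = 524.16  (< 880, feasible at tier 1)
EOQ₂ = √(2×4,000×340/9.8714) = 524.92  (< 880 → use Q = 880 at tier-2 price)
TC(tier 1 (EOQ₁), Q≈524.2) = $185,189.22
TC(tier 2, Q≈880.0) = $185,368.87
Minimum at tier 1 (EOQ₁): $185,189.22

$185,189.22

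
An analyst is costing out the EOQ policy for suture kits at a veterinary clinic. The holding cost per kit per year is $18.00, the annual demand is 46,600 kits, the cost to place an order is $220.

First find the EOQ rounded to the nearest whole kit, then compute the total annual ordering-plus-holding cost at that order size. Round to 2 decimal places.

$19,211.25

Q* = √(2·D·S / H) = √(2·46,600·220 / 18) = √1,139,111.1 ≈ 1,067.29 → Q = 1,067 kits
Annual ordering cost = (D/Q)·S = (46,600/1,067) × 220 = $9,608.25
Annual holding cost  = (Q/2)·H = (1,067/2) × 18 = $9,603.00
Total = $9,608.25 + $9,603.00 = $19,211.25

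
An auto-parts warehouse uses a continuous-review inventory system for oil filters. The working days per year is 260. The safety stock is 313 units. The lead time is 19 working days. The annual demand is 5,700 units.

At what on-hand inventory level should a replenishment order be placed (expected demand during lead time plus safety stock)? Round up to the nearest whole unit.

730 units

Daily demand d = 5,700 / 260 = 21.923 units/day
Demand during lead time = 21.923 × 19 = 416.54
Reorder point = 416.54 + 313 = 729.54 → round up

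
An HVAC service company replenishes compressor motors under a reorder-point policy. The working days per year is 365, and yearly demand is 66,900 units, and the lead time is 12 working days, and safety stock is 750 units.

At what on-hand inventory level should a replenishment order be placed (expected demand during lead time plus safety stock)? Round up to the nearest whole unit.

Daily demand d = 66,900 / 365 = 183.288 units/day
Demand during lead time = 183.288 × 12 = 2,199.45
Reorder point = 2,199.45 + 750 = 2,949.45 → round up

2,950 units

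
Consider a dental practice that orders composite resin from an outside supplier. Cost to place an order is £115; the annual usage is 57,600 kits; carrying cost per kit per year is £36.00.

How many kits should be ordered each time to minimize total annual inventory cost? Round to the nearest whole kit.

2DS/H = 2·57,600·115/36 = 368,000.00
EOQ = √368,000.00 ≈ 606.63

607 kits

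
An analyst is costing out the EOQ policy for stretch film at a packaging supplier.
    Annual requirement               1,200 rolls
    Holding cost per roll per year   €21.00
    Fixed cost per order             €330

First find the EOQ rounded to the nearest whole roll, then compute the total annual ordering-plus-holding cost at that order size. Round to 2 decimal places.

€4,078.24

EOQ = √(2DS/H) = √(2 × 1,200 × 330 / 21)
    = √(37,714.29) ≈ 194.20 → Q = 194 rolls
Annual ordering cost = (D/Q)·S = (1,200/194) × 330 = €2,041.24
Annual holding cost  = (Q/2)·H = (194/2) × 21 = €2,037.00
Total = €2,041.24 + €2,037.00 = €4,078.24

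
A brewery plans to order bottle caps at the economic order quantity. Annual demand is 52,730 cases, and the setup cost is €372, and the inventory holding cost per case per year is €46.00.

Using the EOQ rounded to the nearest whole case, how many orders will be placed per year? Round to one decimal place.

57.1 orders per year

2DS/H = 2·52,730·372/46 = 852,850.43
EOQ = √852,850.43 ≈ 923.50 → Q = 923
N = D/Q = 52,730/923 ≈ 57.129 orders/yr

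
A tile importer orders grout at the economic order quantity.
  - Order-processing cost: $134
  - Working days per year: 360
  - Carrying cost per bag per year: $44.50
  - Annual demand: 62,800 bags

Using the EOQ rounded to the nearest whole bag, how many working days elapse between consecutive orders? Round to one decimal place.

3.5 days

Q* = √(2·D·S / H) = √(2·62,800·134 / 44.5) = √378,211.2 ≈ 614.99 → Q = 615 bags
T = Q/D × 360 days = 615/62,800 × 360 = 3.525 days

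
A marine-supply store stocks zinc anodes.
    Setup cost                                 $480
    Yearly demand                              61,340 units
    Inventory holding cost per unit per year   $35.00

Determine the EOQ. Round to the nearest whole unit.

1,297 units

Optimal lot size Q* = (2 × 61,340 × $480 / $35)^½ ≈ 1,297.10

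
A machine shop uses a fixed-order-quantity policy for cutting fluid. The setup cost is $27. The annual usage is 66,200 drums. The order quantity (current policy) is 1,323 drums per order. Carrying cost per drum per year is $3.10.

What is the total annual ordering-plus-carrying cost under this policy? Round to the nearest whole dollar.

Ordering: D/Q × S = 66,200/1,323 × $27 = $1,351.02
Holding:  Q/2 × H = 1,323/2 × $3.1 = $2,050.65
Total = $1,351.02 + $2,050.65 = $3,401.67

$3,402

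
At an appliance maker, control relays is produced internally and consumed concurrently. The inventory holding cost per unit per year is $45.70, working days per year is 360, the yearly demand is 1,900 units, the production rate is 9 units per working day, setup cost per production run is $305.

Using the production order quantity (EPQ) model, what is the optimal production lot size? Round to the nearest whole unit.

248 units

Daily demand d = 1,900/360 = 5.278; p = 9; 1 − d/p = 0.41358
EPQ = √(2DS / (H(1 − d/p)))
    = √(2 × 1,900 × 305 / (45.7 × 0.41358)) ≈ 247.63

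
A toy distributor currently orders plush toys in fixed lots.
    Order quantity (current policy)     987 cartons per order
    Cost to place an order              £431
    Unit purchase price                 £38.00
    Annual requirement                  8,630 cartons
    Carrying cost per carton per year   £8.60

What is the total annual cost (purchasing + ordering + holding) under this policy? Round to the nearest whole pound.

Annual ordering cost = (D/Q)·S = (8,630/987) × 431 = £3,768.52
Annual holding cost  = (Q/2)·H = (987/2) × 8.6 = £4,244.10
Purchase cost = D·C = 8,630 × 38 = £327,940.00
Total = £3,768.52 + £4,244.10 + £327,940.00 = £335,952.62

£335,953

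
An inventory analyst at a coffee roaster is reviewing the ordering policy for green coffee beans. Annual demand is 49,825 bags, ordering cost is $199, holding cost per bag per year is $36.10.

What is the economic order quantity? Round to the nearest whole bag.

2DS/H = 2·49,825·199/36.1 = 549,317.17
EOQ = √549,317.17 ≈ 741.16

741 bags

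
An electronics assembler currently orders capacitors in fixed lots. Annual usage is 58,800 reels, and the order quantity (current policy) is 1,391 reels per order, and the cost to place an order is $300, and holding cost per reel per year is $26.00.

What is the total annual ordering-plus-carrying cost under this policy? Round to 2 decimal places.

Annual ordering cost = (D/Q)·S = (58,800/1,391) × 300 = $12,681.52
Annual holding cost  = (Q/2)·H = (1,391/2) × 26 = $18,083.00
Total = $12,681.52 + $18,083.00 = $30,764.52

$30,764.52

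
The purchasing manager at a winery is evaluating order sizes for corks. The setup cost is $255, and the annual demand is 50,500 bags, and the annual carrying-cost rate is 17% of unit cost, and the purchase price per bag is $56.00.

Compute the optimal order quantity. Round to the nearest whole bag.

1,645 bags

Carrying cost H = $56 × 17% = $9.5200/bag/yr
Optimal lot size Q* = (2 × 50,500 × $255 / $9.52)^½ ≈ 1,644.80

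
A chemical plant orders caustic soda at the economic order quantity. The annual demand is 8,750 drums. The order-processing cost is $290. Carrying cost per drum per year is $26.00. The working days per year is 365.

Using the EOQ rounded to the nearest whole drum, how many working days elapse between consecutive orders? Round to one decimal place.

EOQ = √(2DS/H) = √(2 × 8,750 × 290 / 26)
    = √(195,192.31) ≈ 441.81 → Q = 442 drums
Days between orders = 365 / (D/Q) = 365 / 19.796 ≈ 18.438

18.4 days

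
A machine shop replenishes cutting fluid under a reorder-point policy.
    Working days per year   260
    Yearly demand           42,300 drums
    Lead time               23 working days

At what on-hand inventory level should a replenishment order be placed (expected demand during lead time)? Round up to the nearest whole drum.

Daily demand d = 42,300 / 260 = 162.692 drums/day
Demand during lead time = 162.692 × 23 = 3,741.92
Reorder point = 3,741.92 → round up

3,742 drums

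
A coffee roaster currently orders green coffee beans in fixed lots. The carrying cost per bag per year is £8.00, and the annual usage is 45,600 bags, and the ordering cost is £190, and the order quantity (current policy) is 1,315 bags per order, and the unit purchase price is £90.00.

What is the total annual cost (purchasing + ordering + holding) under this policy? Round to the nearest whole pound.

Ordering: D/Q × S = 45,600/1,315 × £190 = £6,588.59
Holding:  Q/2 × H = 1,315/2 × £8 = £5,260.00
Purchase cost = D·C = 45,600 × 90 = £4,104,000.00
Total = £6,588.59 + £5,260.00 + £4,104,000.00 = £4,115,848.59

£4,115,849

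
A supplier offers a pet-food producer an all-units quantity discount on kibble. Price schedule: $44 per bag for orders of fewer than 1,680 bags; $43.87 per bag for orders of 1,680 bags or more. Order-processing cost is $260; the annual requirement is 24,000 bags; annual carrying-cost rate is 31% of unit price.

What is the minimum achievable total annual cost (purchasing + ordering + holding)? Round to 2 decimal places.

$1,068,018.03

H₁ = 31%×$44 = $13.6400;  H₂ = 31%×$43.87 = $13.5997
EOQ₁ = √(2×24,000×260/13.6400) = 956.53  (< 1,680, feasible at tier 1)
EOQ₂ = √(2×24,000×260/13.5997) = 957.95  (< 1,680 → use Q = 1,680 at tier-2 price)
TC(tier 1 (EOQ₁), Q≈956.5) = $1,069,047.11
TC(tier 2, Q≈1,680.0) = $1,068,018.03
Minimum at tier 2: $1,068,018.03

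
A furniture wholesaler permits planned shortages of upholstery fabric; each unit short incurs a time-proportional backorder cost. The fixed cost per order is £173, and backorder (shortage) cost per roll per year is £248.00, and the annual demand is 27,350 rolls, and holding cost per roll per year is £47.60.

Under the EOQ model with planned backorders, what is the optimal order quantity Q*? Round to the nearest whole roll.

Q* = √(2DS/H) · √((H + b)/b)
   = √(2 × 27,350 × 173 / 47.6) · √((47.6 + 248) / 248)
   = 445.875 × 1.0918 ≈ 486.79

487 rolls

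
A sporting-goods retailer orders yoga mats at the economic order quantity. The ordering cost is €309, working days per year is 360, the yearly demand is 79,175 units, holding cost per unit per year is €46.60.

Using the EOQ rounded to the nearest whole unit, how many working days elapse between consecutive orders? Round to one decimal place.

4.7 days

Optimal lot size Q* = (2 × 79,175 × €309 / €46.6)^½ ≈ 1,024.70 → Q = 1,025 units
Days between orders = 360 / (D/Q) = 360 / 77.244 ≈ 4.661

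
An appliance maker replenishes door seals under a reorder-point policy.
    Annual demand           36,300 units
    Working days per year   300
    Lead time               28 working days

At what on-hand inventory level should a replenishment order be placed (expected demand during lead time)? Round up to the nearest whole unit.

3,388 units

Daily demand d = 36,300 / 300 = 121.000 units/day
Demand during lead time = 121.000 × 28 = 3,388.00
Reorder point = 3,388.00 → round up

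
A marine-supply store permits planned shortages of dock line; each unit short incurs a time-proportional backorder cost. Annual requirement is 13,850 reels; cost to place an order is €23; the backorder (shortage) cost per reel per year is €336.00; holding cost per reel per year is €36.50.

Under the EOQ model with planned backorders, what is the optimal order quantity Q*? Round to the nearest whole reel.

139 reels

Basic EOQ = √(2·13,850·23/36.5) = 132.117
Backorder adjustment √((H+b)/b) = √((36.5+336)/336) = 1.0529
Q* = 132.117 × 1.0529 ≈ 139.11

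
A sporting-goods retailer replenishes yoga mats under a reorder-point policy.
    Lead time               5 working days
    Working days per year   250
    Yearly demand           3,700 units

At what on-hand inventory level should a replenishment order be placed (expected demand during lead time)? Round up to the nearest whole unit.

74 units

Daily demand d = 3,700 / 250 = 14.800 units/day
Demand during lead time = 14.800 × 5 = 74.00
Reorder point = 74.00 → round up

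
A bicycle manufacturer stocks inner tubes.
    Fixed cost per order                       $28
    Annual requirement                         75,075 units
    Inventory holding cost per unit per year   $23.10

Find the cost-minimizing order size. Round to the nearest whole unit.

427 units

Optimal lot size Q* = (2 × 75,075 × $28 / $23.1)^½ ≈ 426.61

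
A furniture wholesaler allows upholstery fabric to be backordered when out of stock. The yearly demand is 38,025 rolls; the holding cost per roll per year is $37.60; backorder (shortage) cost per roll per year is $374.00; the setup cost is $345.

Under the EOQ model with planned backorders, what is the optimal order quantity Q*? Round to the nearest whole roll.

Basic EOQ = √(2·38,025·345/37.6) = 835.344
Backorder adjustment √((H+b)/b) = √((37.6+374)/374) = 1.0491
Q* = 835.344 × 1.0491 ≈ 876.33

876 rolls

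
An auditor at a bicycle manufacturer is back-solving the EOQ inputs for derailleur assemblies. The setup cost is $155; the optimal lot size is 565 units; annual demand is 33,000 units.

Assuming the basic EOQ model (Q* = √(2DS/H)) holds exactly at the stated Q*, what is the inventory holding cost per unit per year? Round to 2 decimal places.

EOQ relation: Q² = 2DS/H, so rearrange for the unknown.
H = 2DS / Q² = 2 × 33,000 × 155 / 565² = 32.0464

$32.05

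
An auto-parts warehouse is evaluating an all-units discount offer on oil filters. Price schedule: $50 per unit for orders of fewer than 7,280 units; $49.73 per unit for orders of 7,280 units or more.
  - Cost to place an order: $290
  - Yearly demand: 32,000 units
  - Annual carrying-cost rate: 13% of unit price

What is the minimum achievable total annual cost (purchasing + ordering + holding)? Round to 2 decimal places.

H₁ = 13%×$50 = $6.5000;  H₂ = 13%×$49.73 = $6.4649
EOQ₁ = √(2×32,000×290/6.5000) = 1,689.79  (< 7,280, feasible at tier 1)
EOQ₂ = √(2×32,000×290/6.4649) = 1,694.37  (< 7,280 → use Q = 7,280 at tier-2 price)
TC(tier 1 (EOQ₁), Q≈1,689.8) = $1,610,983.62
TC(tier 2, Q≈7,280.0) = $1,616,166.96
Minimum at tier 1 (EOQ₁): $1,610,983.62

$1,610,983.62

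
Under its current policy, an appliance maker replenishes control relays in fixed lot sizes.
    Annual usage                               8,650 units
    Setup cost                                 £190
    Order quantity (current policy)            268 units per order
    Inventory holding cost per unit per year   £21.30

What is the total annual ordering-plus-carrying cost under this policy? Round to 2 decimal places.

Orders/yr = 8,650/268 = 32.276; ordering cost = 32.276 × £190 = £6,132.46
Average inventory = 268/2 = 134; holding cost = 134 × £21.3 = £2,854.20
Total = £6,132.46 + £2,854.20 = £8,986.66

£8,986.66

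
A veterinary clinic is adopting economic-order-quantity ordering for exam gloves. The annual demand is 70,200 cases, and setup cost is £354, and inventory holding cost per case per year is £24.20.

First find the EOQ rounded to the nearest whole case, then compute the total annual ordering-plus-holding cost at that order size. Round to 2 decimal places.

£34,681.10

2DS/H = 2·70,200·354/24.2 = 2,053,785.12
EOQ = √2,053,785.12 ≈ 1,433.10 → Q = 1,433 cases
Ordering: D/Q × S = 70,200/1,433 × £354 = £17,341.80
Holding:  Q/2 × H = 1,433/2 × £24.2 = £17,339.30
Total = £17,341.80 + £17,339.30 = £34,681.10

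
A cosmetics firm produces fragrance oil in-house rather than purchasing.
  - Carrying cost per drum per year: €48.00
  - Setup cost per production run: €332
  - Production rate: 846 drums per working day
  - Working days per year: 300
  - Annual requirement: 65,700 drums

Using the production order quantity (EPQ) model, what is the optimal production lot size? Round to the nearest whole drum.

Daily demand d = 65,700/300 = 219.000; p = 846; 1 − d/p = 0.74113
EPQ = √(2DS / (H(1 − d/p)))
    = √(2 × 65,700 × 332 / (48 × 0.74113)) ≈ 1,107.38

1,107 drums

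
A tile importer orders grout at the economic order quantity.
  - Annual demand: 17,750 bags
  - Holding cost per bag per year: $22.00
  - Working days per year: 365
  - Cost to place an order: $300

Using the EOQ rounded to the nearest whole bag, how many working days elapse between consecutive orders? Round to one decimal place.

EOQ = √(2DS/H) = √(2 × 17,750 × 300 / 22)
    = √(484,090.91) ≈ 695.77 → Q = 696 bags
Days between orders = 365 / (D/Q) = 365 / 25.503 ≈ 14.312

14.3 days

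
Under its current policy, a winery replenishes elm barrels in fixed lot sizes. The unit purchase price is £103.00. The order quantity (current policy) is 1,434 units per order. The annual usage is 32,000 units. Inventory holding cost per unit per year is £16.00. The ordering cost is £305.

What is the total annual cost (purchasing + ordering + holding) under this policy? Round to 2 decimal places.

Annual ordering cost = (D/Q)·S = (32,000/1,434) × 305 = £6,806.14
Annual holding cost  = (Q/2)·H = (1,434/2) × 16 = £11,472.00
Purchase cost = D·C = 32,000 × 103 = £3,296,000.00
Total = £6,806.14 + £11,472.00 + £3,296,000.00 = £3,314,278.14

£3,314,278.14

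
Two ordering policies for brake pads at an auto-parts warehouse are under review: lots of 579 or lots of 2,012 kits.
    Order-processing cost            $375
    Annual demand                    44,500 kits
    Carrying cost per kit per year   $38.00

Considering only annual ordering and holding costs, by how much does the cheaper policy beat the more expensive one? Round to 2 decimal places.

$6,699.74

Annual cost at Q: ordering D·S/Q plus holding Q·H/2.
TC(579) = (44,500/579)×375 + (579/2)×38 = $39,822.24
TC(2,012) = (44,500/2,012)×375 + (2,012/2)×38 = $46,521.99
|ΔTC| = |$39,822.24 − $46,521.99| = $6,699.74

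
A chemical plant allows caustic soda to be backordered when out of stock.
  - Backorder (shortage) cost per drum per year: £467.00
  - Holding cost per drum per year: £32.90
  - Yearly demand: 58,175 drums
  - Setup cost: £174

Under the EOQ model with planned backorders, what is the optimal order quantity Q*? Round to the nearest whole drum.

Basic EOQ = √(2·58,175·174/32.9) = 784.440
Backorder adjustment √((H+b)/b) = √((32.9+467)/467) = 1.0346
Q* = 784.440 × 1.0346 ≈ 811.60

812 drums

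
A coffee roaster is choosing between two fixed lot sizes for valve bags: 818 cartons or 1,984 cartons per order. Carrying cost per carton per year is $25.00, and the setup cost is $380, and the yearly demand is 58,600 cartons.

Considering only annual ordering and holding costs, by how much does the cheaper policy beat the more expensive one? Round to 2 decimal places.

$1,423.70

TC(Q) = (D/Q)S + (Q/2)H
TC(818) = (58,600/818)×380 + (818/2)×25 = $37,447.49
TC(1,984) = (58,600/1,984)×380 + (1,984/2)×25 = $36,023.79
|ΔTC| = |$37,447.49 − $36,023.79| = $1,423.70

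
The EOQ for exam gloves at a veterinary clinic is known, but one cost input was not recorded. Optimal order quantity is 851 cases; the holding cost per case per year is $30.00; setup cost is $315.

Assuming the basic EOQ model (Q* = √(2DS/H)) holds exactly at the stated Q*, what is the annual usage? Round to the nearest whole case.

Since Q* = (2DS/H)^½, squaring gives Q*²·H = 2DS.
D = Q²H / (2S) = 851² × 30 / (2 × 315) = 34,485.76

34,486 cases per year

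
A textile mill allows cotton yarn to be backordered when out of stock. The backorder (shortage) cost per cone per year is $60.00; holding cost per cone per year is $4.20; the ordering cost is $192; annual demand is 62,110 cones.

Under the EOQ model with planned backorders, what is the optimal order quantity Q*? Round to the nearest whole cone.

2,465 cones

Q* = √(2DS/H) · √((H + b)/b)
   = √(2 × 62,110 × 192 / 4.2) · √((4.2 + 60) / 60)
   = 2,382.987 × 1.0344 ≈ 2,464.98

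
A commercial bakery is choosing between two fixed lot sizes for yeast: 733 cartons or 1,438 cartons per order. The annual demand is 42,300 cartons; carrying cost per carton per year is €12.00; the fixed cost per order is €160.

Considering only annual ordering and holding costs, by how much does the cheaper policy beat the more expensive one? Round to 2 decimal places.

TC(Q) = (D/Q)S + (Q/2)H
TC(733) = (42,300/733)×160 + (733/2)×12 = €13,631.29
TC(1,438) = (42,300/1,438)×160 + (1,438/2)×12 = €13,334.54
|ΔTC| = |€13,631.29 − €13,334.54| = €296.75

€296.75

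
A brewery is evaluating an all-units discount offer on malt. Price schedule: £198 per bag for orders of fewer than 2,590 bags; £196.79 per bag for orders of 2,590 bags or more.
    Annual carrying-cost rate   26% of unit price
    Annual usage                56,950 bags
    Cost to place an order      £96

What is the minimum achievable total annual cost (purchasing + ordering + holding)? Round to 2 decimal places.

£11,275,560.58

H₁ = 26%×£198 = £51.4800;  H₂ = 26%×£196.79 = £51.1654
EOQ₁ = √(2×56,950×96/51.4800) = 460.87  (< 2,590, feasible at tier 1)
EOQ₂ = √(2×56,950×96/51.1654) = 462.28  (< 2,590 → use Q = 2,590 at tier-2 price)
TC(tier 1 (EOQ₁), Q≈460.9) = £11,299,825.58
TC(tier 2, Q≈2,590.0) = £11,275,560.58
Minimum at tier 2: £11,275,560.58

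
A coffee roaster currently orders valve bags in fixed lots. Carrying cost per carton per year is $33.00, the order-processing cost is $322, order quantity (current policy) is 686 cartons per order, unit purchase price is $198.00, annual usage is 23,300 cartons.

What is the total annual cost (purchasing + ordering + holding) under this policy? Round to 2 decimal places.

$4,635,655.73

Orders/yr = 23,300/686 = 33.965; ordering cost = 33.965 × $322 = $10,936.73
Average inventory = 686/2 = 343; holding cost = 343 × $33 = $11,319.00
Purchase cost = D·C = 23,300 × 198 = $4,613,400.00
Total = $10,936.73 + $11,319.00 + $4,613,400.00 = $4,635,655.73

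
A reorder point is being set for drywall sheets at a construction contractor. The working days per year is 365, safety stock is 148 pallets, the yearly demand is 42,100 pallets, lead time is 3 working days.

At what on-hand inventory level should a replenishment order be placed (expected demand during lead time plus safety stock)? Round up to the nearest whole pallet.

Daily demand d = 42,100 / 365 = 115.342 pallets/day
Demand during lead time = 115.342 × 3 = 346.03
Reorder point = 346.03 + 148 = 494.03 → round up

495 pallets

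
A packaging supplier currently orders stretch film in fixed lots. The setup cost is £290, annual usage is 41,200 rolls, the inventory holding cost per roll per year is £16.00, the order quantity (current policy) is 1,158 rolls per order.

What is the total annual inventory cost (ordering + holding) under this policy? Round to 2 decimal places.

£19,581.79

Orders/yr = 41,200/1,158 = 35.579; ordering cost = 35.579 × £290 = £10,317.79
Average inventory = 1,158/2 = 579; holding cost = 579 × £16 = £9,264.00
Total = £10,317.79 + £9,264.00 = £19,581.79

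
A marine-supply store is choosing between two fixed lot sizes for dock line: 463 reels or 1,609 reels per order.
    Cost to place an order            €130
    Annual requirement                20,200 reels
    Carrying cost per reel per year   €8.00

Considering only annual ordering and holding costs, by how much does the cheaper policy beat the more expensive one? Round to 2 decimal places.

Annual cost at Q: ordering D·S/Q plus holding Q·H/2.
TC(463) = (20,200/463)×130 + (463/2)×8 = €7,523.71
TC(1,609) = (20,200/1,609)×130 + (1,609/2)×8 = €8,068.07
Lots of 463 are cheaper by €544.36.

€544.36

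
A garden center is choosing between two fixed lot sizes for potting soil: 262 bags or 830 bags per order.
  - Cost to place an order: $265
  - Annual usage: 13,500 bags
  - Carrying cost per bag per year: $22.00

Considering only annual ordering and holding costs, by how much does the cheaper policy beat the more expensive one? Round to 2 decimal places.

For each Q, cost = (D/Q)·S + (Q/2)·H.
TC(262) = (13,500/262)×265 + (262/2)×22 = $16,536.58
TC(830) = (13,500/830)×265 + (830/2)×22 = $13,440.24
|ΔTC| = |$16,536.58 − $13,440.24| = $3,096.34

$3,096.34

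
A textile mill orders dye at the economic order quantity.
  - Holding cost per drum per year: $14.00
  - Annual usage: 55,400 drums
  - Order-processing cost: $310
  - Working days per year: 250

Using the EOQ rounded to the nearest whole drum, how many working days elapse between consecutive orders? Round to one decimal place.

7.1 days

Optimal lot size Q* = (2 × 55,400 × $310 / $14)^½ ≈ 1,566.34 → Q = 1,566 drums
Days between orders = 250 / (D/Q) = 250 / 35.377 ≈ 7.067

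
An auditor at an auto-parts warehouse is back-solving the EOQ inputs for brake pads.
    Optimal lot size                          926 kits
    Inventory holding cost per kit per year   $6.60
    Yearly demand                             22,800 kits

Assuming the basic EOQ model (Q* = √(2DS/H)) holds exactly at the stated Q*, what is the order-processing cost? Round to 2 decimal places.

$124.11

From Q* = √(2DS/H) ⇒ Q*² = 2DS/H.
S = Q²H / (2D) = 926² × 6.6 / (2 × 22,800) = 124.1084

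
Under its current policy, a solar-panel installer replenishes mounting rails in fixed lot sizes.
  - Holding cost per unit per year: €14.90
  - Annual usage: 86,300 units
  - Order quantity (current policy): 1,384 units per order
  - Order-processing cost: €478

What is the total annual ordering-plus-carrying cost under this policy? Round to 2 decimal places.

Ordering: D/Q × S = 86,300/1,384 × €478 = €29,805.92
Holding:  Q/2 × H = 1,384/2 × €14.9 = €10,310.80
Total = €29,805.92 + €10,310.80 = €40,116.72

€40,116.72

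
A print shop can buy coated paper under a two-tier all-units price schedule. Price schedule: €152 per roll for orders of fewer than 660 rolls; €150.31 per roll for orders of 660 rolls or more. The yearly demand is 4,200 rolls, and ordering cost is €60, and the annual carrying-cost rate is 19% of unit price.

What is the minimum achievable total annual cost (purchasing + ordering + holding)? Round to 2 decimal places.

€641,108.26

H₁ = 19%×€152 = €28.8800;  H₂ = 19%×€150.31 = €28.5589
EOQ₁ = √(2×4,200×60/28.8800) = 132.10  (< 660, feasible at tier 1)
EOQ₂ = √(2×4,200×60/28.5589) = 132.84  (< 660 → use Q = 660 at tier-2 price)
TC(tier 1 (EOQ₁), Q≈132.1) = €642,215.17
TC(tier 2, Q≈660.0) = €641,108.26
Minimum at tier 2: €641,108.26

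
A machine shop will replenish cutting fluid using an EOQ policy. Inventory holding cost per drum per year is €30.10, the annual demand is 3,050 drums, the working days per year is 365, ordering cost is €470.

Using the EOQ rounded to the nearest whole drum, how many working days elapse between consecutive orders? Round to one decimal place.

37.0 days

EOQ = √(2DS/H) = √(2 × 3,050 × 470 / 30.1)
    = √(95,249.17) ≈ 308.62 → Q = 309 drums
Cycle time = (working days × Q)/D = (365 × 309) / 3,050 = 36.979 days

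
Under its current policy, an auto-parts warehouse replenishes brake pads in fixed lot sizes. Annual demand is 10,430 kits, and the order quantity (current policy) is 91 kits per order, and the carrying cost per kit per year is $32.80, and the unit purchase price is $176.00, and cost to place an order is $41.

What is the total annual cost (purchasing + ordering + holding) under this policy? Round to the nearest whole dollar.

Annual ordering cost = (D/Q)·S = (10,430/91) × 41 = $4,699.23
Annual holding cost  = (Q/2)·H = (91/2) × 32.8 = $1,492.40
Purchase cost = D·C = 10,430 × 176 = $1,835,680.00
Total = $4,699.23 + $1,492.40 + $1,835,680.00 = $1,841,871.63

$1,841,872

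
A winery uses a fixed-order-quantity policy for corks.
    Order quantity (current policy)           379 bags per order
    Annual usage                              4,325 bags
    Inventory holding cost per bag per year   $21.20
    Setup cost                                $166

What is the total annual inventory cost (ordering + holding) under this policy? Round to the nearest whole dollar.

Annual ordering cost = (D/Q)·S = (4,325/379) × 166 = $1,894.33
Annual holding cost  = (Q/2)·H = (379/2) × 21.2 = $4,017.40
Total = $1,894.33 + $4,017.40 = $5,911.73

$5,912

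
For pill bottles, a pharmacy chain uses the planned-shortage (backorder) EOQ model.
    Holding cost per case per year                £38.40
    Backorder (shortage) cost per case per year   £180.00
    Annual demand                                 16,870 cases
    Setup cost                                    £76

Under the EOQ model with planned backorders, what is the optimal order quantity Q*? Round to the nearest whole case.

Q* = √(2DS/H) · √((H + b)/b)
   = √(2 × 16,870 × 76 / 38.4) · √((38.4 + 180) / 180)
   = 258.413 × 1.1015 ≈ 284.65

285 cases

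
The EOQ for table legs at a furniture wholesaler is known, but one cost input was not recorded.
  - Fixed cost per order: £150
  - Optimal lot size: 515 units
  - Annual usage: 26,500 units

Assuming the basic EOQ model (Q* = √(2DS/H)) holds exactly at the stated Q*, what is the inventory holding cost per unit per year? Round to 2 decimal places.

£29.97

EOQ relation: Q² = 2DS/H, so rearrange for the unknown.
H = 2DS / Q² = 2 × 26,500 × 150 / 515² = 29.9745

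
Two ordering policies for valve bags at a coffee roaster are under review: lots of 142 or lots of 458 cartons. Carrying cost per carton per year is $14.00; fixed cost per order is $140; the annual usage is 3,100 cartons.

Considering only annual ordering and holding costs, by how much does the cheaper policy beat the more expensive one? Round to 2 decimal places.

$103.26

For each Q, cost = (D/Q)·S + (Q/2)·H.
TC(142) = (3,100/142)×140 + (142/2)×14 = $4,050.34
TC(458) = (3,100/458)×140 + (458/2)×14 = $4,153.60
|ΔTC| = |$4,050.34 − $4,153.60| = $103.26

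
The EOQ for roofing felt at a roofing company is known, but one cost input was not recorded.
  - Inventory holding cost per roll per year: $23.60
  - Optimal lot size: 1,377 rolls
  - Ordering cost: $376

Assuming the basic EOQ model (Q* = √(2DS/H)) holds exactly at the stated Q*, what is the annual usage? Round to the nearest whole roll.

From Q* = √(2DS/H) ⇒ Q*² = 2DS/H.
D = Q²H / (2S) = 1,377² × 23.6 / (2 × 376) = 59,506.18

59,506 rolls per year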